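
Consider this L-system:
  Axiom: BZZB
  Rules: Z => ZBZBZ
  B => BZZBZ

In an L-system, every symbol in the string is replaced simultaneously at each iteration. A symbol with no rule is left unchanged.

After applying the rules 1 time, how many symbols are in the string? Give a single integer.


Answer: 20

Derivation:
Step 0: length = 4
Step 1: length = 20


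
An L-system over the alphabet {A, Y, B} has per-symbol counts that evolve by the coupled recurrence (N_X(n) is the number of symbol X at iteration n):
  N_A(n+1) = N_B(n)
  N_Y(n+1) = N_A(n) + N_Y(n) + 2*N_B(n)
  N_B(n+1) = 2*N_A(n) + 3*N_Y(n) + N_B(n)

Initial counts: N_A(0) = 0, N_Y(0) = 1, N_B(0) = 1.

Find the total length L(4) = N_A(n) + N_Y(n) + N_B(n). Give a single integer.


Step 0: N_A=0, N_Y=1, N_B=1, L=2
Step 1: N_A=1, N_Y=3, N_B=4, L=8
Step 2: N_A=4, N_Y=12, N_B=15, L=31
Step 3: N_A=15, N_Y=46, N_B=59, L=120
Step 4: N_A=59, N_Y=179, N_B=227, L=465

Answer: 465


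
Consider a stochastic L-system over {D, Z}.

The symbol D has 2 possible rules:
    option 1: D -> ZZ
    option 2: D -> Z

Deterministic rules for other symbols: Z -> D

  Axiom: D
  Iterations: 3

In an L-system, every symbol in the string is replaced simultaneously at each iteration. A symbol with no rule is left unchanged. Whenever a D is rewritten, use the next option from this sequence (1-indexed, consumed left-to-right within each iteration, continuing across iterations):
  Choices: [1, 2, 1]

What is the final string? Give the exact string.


Answer: ZZZ

Derivation:
Step 0: D
Step 1: ZZ  (used choices [1])
Step 2: DD  (used choices [])
Step 3: ZZZ  (used choices [2, 1])


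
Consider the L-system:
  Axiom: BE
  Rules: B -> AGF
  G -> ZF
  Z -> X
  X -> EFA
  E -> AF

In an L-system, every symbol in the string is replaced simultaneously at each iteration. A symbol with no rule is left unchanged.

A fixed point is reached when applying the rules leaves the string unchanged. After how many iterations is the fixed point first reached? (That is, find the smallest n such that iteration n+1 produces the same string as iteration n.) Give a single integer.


Answer: 5

Derivation:
Step 0: BE
Step 1: AGFAF
Step 2: AZFFAF
Step 3: AXFFAF
Step 4: AEFAFFAF
Step 5: AAFFAFFAF
Step 6: AAFFAFFAF  (unchanged — fixed point at step 5)


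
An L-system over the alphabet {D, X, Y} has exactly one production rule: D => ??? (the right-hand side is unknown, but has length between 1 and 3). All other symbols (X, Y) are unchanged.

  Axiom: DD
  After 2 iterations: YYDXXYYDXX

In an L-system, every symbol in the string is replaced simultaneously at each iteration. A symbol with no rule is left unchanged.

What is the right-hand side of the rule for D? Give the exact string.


Trying D => YDX:
  Step 0: DD
  Step 1: YDXYDX
  Step 2: YYDXXYYDXX
Matches the given result.

Answer: YDX


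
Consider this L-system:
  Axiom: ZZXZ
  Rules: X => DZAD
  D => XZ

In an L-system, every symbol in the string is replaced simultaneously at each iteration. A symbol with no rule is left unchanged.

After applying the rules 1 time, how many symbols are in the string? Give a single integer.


Step 0: length = 4
Step 1: length = 7

Answer: 7


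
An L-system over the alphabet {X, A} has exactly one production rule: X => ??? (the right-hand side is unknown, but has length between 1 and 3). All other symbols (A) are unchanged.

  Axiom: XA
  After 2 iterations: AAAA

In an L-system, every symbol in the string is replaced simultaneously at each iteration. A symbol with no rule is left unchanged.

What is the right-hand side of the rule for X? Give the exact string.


Answer: AAA

Derivation:
Trying X => AAA:
  Step 0: XA
  Step 1: AAAA
  Step 2: AAAA
Matches the given result.


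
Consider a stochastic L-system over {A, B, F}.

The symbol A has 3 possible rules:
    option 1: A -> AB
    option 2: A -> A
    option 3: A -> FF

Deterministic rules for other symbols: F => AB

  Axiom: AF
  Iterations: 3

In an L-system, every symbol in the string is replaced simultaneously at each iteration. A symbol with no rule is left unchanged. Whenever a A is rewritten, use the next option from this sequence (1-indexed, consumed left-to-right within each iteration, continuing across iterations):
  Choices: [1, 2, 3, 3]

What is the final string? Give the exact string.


Step 0: AF
Step 1: ABAB  (used choices [1])
Step 2: ABFFB  (used choices [2, 3])
Step 3: FFBABABB  (used choices [3])

Answer: FFBABABB


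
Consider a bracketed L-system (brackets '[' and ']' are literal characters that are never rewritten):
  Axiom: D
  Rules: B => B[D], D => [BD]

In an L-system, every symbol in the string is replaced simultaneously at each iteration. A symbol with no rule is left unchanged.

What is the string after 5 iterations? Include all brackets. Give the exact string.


Answer: [B[D][[BD]][[B[D][BD]]][[B[D][[BD]][B[D][BD]]]][B[D][[BD]][[B[D][BD]]][B[D][[BD]][B[D][BD]]]]]

Derivation:
Step 0: D
Step 1: [BD]
Step 2: [B[D][BD]]
Step 3: [B[D][[BD]][B[D][BD]]]
Step 4: [B[D][[BD]][[B[D][BD]]][B[D][[BD]][B[D][BD]]]]
Step 5: [B[D][[BD]][[B[D][BD]]][[B[D][[BD]][B[D][BD]]]][B[D][[BD]][[B[D][BD]]][B[D][[BD]][B[D][BD]]]]]


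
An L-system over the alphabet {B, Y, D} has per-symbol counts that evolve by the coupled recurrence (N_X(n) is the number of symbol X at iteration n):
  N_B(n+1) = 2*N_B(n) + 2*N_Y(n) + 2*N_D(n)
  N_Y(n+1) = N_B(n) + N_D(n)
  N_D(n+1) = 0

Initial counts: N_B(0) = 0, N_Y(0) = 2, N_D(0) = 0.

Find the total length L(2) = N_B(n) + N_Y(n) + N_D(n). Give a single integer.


Answer: 12

Derivation:
Step 0: N_B=0, N_Y=2, N_D=0, L=2
Step 1: N_B=4, N_Y=0, N_D=0, L=4
Step 2: N_B=8, N_Y=4, N_D=0, L=12


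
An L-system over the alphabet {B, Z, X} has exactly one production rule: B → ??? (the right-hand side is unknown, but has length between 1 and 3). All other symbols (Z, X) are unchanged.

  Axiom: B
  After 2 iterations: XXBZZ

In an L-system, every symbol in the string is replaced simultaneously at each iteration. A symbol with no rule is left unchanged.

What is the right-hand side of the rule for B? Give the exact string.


Trying B → XBZ:
  Step 0: B
  Step 1: XBZ
  Step 2: XXBZZ
Matches the given result.

Answer: XBZ


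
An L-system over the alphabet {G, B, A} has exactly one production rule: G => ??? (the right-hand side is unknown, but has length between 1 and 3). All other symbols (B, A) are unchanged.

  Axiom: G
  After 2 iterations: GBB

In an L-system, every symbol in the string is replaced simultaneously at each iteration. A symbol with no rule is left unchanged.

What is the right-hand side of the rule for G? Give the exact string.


Trying G => GB:
  Step 0: G
  Step 1: GB
  Step 2: GBB
Matches the given result.

Answer: GB


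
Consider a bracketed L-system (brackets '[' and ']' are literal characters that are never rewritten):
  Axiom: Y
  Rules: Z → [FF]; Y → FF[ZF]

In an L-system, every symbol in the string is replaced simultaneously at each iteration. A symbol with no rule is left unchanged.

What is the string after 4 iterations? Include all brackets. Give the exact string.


Answer: FF[[FF]F]

Derivation:
Step 0: Y
Step 1: FF[ZF]
Step 2: FF[[FF]F]
Step 3: FF[[FF]F]
Step 4: FF[[FF]F]


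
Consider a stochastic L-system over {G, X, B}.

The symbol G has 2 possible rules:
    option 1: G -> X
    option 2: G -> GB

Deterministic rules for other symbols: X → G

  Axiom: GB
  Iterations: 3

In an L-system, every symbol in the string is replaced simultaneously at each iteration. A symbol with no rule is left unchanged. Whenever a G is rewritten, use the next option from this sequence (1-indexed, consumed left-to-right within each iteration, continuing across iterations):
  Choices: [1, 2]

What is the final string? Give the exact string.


Answer: GBB

Derivation:
Step 0: GB
Step 1: XB  (used choices [1])
Step 2: GB  (used choices [])
Step 3: GBB  (used choices [2])


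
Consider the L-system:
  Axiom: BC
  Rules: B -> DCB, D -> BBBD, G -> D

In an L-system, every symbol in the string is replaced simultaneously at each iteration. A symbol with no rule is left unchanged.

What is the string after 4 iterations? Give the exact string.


Step 0: BC
Step 1: DCBC
Step 2: BBBDCDCBC
Step 3: DCBDCBDCBBBBDCBBBDCDCBC
Step 4: BBBDCDCBBBBDCDCBBBBDCDCBDCBDCBDCBBBBDCDCBDCBDCBBBBDCBBBDCDCBC

Answer: BBBDCDCBBBBDCDCBBBBDCDCBDCBDCBDCBBBBDCDCBDCBDCBBBBDCBBBDCDCBC


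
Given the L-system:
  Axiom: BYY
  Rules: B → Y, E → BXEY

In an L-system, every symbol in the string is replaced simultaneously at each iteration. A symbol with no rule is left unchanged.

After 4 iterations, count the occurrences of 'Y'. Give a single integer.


Answer: 3

Derivation:
Step 0: BYY  (2 'Y')
Step 1: YYY  (3 'Y')
Step 2: YYY  (3 'Y')
Step 3: YYY  (3 'Y')
Step 4: YYY  (3 'Y')


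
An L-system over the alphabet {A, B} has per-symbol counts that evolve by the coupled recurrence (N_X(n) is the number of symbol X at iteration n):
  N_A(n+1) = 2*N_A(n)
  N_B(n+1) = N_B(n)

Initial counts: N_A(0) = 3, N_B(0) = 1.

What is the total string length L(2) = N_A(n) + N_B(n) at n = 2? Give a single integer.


Step 0: N_A=3, N_B=1, L=4
Step 1: N_A=6, N_B=1, L=7
Step 2: N_A=12, N_B=1, L=13

Answer: 13


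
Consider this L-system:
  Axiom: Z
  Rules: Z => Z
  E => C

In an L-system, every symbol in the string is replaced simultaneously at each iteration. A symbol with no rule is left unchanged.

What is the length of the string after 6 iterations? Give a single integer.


Step 0: length = 1
Step 1: length = 1
Step 2: length = 1
Step 3: length = 1
Step 4: length = 1
Step 5: length = 1
Step 6: length = 1

Answer: 1


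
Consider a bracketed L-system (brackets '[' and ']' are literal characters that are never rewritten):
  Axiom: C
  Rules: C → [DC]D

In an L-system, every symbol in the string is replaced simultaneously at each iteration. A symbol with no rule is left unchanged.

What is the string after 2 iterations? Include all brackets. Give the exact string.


Answer: [D[DC]D]D

Derivation:
Step 0: C
Step 1: [DC]D
Step 2: [D[DC]D]D


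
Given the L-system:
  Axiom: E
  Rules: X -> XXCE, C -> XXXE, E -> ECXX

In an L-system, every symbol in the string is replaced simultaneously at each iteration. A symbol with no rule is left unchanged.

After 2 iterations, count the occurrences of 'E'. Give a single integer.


Step 0: E  (1 'E')
Step 1: ECXX  (1 'E')
Step 2: ECXXXXXEXXCEXXCE  (4 'E')

Answer: 4


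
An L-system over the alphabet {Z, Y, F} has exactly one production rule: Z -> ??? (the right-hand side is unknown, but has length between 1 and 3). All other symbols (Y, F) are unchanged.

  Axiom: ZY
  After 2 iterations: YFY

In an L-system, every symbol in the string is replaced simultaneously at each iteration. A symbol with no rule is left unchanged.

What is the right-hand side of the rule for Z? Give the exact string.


Trying Z -> YF:
  Step 0: ZY
  Step 1: YFY
  Step 2: YFY
Matches the given result.

Answer: YF


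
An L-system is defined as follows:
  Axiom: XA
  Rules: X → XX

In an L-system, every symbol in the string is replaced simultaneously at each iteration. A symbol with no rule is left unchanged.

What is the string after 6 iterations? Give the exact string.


Step 0: XA
Step 1: XXA
Step 2: XXXXA
Step 3: XXXXXXXXA
Step 4: XXXXXXXXXXXXXXXXA
Step 5: XXXXXXXXXXXXXXXXXXXXXXXXXXXXXXXXA
Step 6: XXXXXXXXXXXXXXXXXXXXXXXXXXXXXXXXXXXXXXXXXXXXXXXXXXXXXXXXXXXXXXXXA

Answer: XXXXXXXXXXXXXXXXXXXXXXXXXXXXXXXXXXXXXXXXXXXXXXXXXXXXXXXXXXXXXXXXA


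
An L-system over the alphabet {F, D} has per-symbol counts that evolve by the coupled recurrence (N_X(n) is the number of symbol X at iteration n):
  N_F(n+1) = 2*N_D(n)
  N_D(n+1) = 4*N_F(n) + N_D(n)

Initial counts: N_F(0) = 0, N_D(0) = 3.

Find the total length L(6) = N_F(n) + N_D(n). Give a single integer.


Step 0: N_F=0, N_D=3, L=3
Step 1: N_F=6, N_D=3, L=9
Step 2: N_F=6, N_D=27, L=33
Step 3: N_F=54, N_D=51, L=105
Step 4: N_F=102, N_D=267, L=369
Step 5: N_F=534, N_D=675, L=1209
Step 6: N_F=1350, N_D=2811, L=4161

Answer: 4161


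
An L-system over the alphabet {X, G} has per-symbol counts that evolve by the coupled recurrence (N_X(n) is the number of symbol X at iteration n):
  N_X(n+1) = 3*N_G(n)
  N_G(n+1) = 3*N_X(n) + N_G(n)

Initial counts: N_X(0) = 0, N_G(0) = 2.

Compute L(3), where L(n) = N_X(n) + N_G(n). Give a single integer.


Step 0: N_X=0, N_G=2, L=2
Step 1: N_X=6, N_G=2, L=8
Step 2: N_X=6, N_G=20, L=26
Step 3: N_X=60, N_G=38, L=98

Answer: 98


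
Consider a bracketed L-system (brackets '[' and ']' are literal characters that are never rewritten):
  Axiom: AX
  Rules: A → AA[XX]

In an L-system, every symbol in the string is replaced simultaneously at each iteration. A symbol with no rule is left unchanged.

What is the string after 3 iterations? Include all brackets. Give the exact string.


Answer: AA[XX]AA[XX][XX]AA[XX]AA[XX][XX][XX]X

Derivation:
Step 0: AX
Step 1: AA[XX]X
Step 2: AA[XX]AA[XX][XX]X
Step 3: AA[XX]AA[XX][XX]AA[XX]AA[XX][XX][XX]X


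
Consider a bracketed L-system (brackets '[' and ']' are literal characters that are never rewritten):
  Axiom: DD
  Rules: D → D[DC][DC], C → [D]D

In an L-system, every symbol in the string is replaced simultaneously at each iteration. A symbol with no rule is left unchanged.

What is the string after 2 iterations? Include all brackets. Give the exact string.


Step 0: DD
Step 1: D[DC][DC]D[DC][DC]
Step 2: D[DC][DC][D[DC][DC][D]D][D[DC][DC][D]D]D[DC][DC][D[DC][DC][D]D][D[DC][DC][D]D]

Answer: D[DC][DC][D[DC][DC][D]D][D[DC][DC][D]D]D[DC][DC][D[DC][DC][D]D][D[DC][DC][D]D]


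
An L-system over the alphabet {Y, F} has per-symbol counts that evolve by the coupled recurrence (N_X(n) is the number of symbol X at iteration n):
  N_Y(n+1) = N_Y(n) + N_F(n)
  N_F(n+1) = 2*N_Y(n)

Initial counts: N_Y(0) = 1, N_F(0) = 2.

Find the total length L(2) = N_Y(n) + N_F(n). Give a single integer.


Answer: 11

Derivation:
Step 0: N_Y=1, N_F=2, L=3
Step 1: N_Y=3, N_F=2, L=5
Step 2: N_Y=5, N_F=6, L=11


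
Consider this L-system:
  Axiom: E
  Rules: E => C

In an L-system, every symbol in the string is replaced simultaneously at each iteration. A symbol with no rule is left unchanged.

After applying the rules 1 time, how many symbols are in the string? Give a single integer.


Step 0: length = 1
Step 1: length = 1

Answer: 1


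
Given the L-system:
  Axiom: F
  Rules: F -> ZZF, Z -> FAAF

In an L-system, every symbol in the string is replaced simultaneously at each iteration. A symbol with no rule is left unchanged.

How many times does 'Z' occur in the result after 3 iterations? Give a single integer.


Answer: 10

Derivation:
Step 0: F  (0 'Z')
Step 1: ZZF  (2 'Z')
Step 2: FAAFFAAFZZF  (2 'Z')
Step 3: ZZFAAZZFZZFAAZZFFAAFFAAFZZF  (10 'Z')


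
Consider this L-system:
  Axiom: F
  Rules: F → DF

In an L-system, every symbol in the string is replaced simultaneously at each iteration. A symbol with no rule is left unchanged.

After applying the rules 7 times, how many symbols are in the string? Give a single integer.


Answer: 8

Derivation:
Step 0: length = 1
Step 1: length = 2
Step 2: length = 3
Step 3: length = 4
Step 4: length = 5
Step 5: length = 6
Step 6: length = 7
Step 7: length = 8


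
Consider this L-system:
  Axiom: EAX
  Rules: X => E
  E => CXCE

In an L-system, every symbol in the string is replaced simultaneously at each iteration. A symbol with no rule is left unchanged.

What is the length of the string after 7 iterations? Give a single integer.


Step 0: length = 3
Step 1: length = 6
Step 2: length = 12
Step 3: length = 21
Step 4: length = 36
Step 5: length = 60
Step 6: length = 99
Step 7: length = 162

Answer: 162


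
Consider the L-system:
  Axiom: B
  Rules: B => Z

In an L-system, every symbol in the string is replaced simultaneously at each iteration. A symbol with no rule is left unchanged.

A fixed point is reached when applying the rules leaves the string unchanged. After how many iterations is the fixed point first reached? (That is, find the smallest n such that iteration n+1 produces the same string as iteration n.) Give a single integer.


Step 0: B
Step 1: Z
Step 2: Z  (unchanged — fixed point at step 1)

Answer: 1


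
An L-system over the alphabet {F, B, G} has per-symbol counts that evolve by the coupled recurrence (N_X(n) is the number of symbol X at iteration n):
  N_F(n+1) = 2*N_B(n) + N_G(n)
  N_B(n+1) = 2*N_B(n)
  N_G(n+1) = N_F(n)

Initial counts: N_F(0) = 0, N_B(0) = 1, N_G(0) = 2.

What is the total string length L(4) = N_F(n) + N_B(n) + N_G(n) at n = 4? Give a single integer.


Step 0: N_F=0, N_B=1, N_G=2, L=3
Step 1: N_F=4, N_B=2, N_G=0, L=6
Step 2: N_F=4, N_B=4, N_G=4, L=12
Step 3: N_F=12, N_B=8, N_G=4, L=24
Step 4: N_F=20, N_B=16, N_G=12, L=48

Answer: 48


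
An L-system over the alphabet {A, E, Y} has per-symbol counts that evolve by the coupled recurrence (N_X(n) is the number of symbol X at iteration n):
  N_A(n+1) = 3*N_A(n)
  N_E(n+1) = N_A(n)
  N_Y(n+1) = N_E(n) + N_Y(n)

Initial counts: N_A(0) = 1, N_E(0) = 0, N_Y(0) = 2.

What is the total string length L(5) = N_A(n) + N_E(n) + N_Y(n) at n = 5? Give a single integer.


Answer: 366

Derivation:
Step 0: N_A=1, N_E=0, N_Y=2, L=3
Step 1: N_A=3, N_E=1, N_Y=2, L=6
Step 2: N_A=9, N_E=3, N_Y=3, L=15
Step 3: N_A=27, N_E=9, N_Y=6, L=42
Step 4: N_A=81, N_E=27, N_Y=15, L=123
Step 5: N_A=243, N_E=81, N_Y=42, L=366


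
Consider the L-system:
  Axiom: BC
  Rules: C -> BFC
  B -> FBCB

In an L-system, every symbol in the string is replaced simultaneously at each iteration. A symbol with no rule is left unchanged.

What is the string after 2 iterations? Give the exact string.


Step 0: BC
Step 1: FBCBBFC
Step 2: FFBCBBFCFBCBFBCBFBFC

Answer: FFBCBBFCFBCBFBCBFBFC


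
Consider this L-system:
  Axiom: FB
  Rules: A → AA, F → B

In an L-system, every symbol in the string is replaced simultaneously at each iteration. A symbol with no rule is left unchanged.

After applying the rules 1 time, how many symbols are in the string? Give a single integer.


Answer: 2

Derivation:
Step 0: length = 2
Step 1: length = 2


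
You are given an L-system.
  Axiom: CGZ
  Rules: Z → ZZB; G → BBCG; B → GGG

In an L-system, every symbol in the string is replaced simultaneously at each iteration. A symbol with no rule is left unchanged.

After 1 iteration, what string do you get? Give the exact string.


Answer: CBBCGZZB

Derivation:
Step 0: CGZ
Step 1: CBBCGZZB


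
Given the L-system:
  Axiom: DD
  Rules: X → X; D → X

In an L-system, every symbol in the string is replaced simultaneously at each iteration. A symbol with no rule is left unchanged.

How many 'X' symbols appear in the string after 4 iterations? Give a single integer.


Step 0: DD  (0 'X')
Step 1: XX  (2 'X')
Step 2: XX  (2 'X')
Step 3: XX  (2 'X')
Step 4: XX  (2 'X')

Answer: 2


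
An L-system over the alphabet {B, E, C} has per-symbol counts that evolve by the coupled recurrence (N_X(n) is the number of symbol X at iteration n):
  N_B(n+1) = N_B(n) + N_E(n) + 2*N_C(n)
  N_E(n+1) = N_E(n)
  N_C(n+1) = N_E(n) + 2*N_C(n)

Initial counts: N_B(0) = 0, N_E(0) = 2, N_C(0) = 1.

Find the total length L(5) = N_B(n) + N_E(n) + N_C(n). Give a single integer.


Step 0: N_B=0, N_E=2, N_C=1, L=3
Step 1: N_B=4, N_E=2, N_C=4, L=10
Step 2: N_B=14, N_E=2, N_C=10, L=26
Step 3: N_B=36, N_E=2, N_C=22, L=60
Step 4: N_B=82, N_E=2, N_C=46, L=130
Step 5: N_B=176, N_E=2, N_C=94, L=272

Answer: 272


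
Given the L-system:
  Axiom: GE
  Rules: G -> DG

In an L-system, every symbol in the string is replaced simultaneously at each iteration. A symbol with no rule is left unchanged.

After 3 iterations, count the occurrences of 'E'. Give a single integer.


Step 0: GE  (1 'E')
Step 1: DGE  (1 'E')
Step 2: DDGE  (1 'E')
Step 3: DDDGE  (1 'E')

Answer: 1


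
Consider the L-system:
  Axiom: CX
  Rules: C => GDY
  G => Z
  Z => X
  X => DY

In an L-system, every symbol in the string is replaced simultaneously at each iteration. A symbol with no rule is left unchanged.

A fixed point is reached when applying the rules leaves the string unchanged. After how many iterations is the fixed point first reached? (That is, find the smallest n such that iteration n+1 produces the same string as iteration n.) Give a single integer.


Step 0: CX
Step 1: GDYDY
Step 2: ZDYDY
Step 3: XDYDY
Step 4: DYDYDY
Step 5: DYDYDY  (unchanged — fixed point at step 4)

Answer: 4


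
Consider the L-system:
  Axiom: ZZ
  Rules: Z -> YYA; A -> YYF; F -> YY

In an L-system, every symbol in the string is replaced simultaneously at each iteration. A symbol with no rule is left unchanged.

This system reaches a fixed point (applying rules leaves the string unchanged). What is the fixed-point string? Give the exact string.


Answer: YYYYYYYYYYYY

Derivation:
Step 0: ZZ
Step 1: YYAYYA
Step 2: YYYYFYYYYF
Step 3: YYYYYYYYYYYY
Step 4: YYYYYYYYYYYY  (unchanged — fixed point at step 3)


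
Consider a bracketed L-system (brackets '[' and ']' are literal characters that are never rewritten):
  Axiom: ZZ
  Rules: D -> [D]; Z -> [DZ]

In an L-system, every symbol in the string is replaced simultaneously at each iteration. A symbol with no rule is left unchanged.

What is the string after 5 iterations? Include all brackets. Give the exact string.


Answer: [[[[[D]]]][[[[D]]][[[D]][[D][DZ]]]]][[[[[D]]]][[[[D]]][[[D]][[D][DZ]]]]]

Derivation:
Step 0: ZZ
Step 1: [DZ][DZ]
Step 2: [[D][DZ]][[D][DZ]]
Step 3: [[[D]][[D][DZ]]][[[D]][[D][DZ]]]
Step 4: [[[[D]]][[[D]][[D][DZ]]]][[[[D]]][[[D]][[D][DZ]]]]
Step 5: [[[[[D]]]][[[[D]]][[[D]][[D][DZ]]]]][[[[[D]]]][[[[D]]][[[D]][[D][DZ]]]]]


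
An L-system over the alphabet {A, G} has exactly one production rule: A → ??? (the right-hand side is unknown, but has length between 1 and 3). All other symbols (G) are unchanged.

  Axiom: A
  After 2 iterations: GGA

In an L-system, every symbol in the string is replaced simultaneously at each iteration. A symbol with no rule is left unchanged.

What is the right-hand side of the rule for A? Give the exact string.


Trying A → GA:
  Step 0: A
  Step 1: GA
  Step 2: GGA
Matches the given result.

Answer: GA


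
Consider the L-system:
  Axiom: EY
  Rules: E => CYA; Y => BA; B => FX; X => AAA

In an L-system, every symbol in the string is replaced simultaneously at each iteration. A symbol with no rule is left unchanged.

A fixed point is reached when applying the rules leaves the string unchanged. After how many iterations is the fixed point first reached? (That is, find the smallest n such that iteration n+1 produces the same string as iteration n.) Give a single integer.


Step 0: EY
Step 1: CYABA
Step 2: CBAAFXA
Step 3: CFXAAFAAAA
Step 4: CFAAAAAFAAAA
Step 5: CFAAAAAFAAAA  (unchanged — fixed point at step 4)

Answer: 4


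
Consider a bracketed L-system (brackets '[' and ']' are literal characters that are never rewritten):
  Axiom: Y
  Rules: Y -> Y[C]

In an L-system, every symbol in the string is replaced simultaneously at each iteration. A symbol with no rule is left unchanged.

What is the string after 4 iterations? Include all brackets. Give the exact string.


Answer: Y[C][C][C][C]

Derivation:
Step 0: Y
Step 1: Y[C]
Step 2: Y[C][C]
Step 3: Y[C][C][C]
Step 4: Y[C][C][C][C]


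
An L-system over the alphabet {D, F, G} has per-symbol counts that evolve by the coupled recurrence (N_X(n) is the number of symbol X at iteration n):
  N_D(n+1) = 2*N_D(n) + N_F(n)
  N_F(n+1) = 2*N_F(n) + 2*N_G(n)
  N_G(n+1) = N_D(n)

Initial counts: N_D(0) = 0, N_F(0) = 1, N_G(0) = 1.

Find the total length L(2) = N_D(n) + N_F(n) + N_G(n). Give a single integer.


Step 0: N_D=0, N_F=1, N_G=1, L=2
Step 1: N_D=1, N_F=4, N_G=0, L=5
Step 2: N_D=6, N_F=8, N_G=1, L=15

Answer: 15


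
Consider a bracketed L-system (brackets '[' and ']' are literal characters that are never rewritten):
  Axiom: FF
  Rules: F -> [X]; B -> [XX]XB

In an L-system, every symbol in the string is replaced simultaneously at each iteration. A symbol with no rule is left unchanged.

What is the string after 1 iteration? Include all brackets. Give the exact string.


Answer: [X][X]

Derivation:
Step 0: FF
Step 1: [X][X]


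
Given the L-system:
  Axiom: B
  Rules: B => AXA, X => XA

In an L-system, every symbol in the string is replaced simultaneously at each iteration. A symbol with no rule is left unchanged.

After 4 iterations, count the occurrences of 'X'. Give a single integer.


Step 0: B  (0 'X')
Step 1: AXA  (1 'X')
Step 2: AXAA  (1 'X')
Step 3: AXAAA  (1 'X')
Step 4: AXAAAA  (1 'X')

Answer: 1


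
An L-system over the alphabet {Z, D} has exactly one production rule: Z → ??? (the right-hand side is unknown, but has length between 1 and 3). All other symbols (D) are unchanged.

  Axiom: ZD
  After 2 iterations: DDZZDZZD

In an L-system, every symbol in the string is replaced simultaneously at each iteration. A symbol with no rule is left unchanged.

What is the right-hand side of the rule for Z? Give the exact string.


Trying Z → DZZ:
  Step 0: ZD
  Step 1: DZZD
  Step 2: DDZZDZZD
Matches the given result.

Answer: DZZ


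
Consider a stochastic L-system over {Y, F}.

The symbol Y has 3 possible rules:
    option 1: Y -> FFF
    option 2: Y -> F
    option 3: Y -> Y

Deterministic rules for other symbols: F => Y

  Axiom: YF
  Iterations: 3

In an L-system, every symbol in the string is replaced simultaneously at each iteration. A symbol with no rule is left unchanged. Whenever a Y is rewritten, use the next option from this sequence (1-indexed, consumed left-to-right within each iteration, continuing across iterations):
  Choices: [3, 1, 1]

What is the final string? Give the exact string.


Answer: YYYYYY

Derivation:
Step 0: YF
Step 1: YY  (used choices [3])
Step 2: FFFFFF  (used choices [1, 1])
Step 3: YYYYYY  (used choices [])


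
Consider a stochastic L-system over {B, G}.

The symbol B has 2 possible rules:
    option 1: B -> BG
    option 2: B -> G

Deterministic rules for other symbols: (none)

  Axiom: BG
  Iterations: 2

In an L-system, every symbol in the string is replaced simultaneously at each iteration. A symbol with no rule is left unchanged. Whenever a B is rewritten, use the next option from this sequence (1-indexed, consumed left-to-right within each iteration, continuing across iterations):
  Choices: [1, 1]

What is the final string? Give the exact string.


Answer: BGGG

Derivation:
Step 0: BG
Step 1: BGG  (used choices [1])
Step 2: BGGG  (used choices [1])


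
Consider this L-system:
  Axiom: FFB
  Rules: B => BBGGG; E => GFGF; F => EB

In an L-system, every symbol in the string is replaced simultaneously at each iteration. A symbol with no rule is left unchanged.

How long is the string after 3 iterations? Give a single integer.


Answer: 67

Derivation:
Step 0: length = 3
Step 1: length = 9
Step 2: length = 31
Step 3: length = 67


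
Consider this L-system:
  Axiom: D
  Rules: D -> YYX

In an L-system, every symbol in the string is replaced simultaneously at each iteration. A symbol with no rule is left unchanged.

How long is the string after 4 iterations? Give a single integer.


Step 0: length = 1
Step 1: length = 3
Step 2: length = 3
Step 3: length = 3
Step 4: length = 3

Answer: 3


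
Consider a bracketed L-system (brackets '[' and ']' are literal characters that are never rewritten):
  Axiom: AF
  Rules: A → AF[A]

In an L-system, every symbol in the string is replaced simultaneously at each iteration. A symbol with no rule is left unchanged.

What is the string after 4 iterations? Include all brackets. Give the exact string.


Answer: AF[A]F[AF[A]]F[AF[A]F[AF[A]]]F[AF[A]F[AF[A]]F[AF[A]F[AF[A]]]]F

Derivation:
Step 0: AF
Step 1: AF[A]F
Step 2: AF[A]F[AF[A]]F
Step 3: AF[A]F[AF[A]]F[AF[A]F[AF[A]]]F
Step 4: AF[A]F[AF[A]]F[AF[A]F[AF[A]]]F[AF[A]F[AF[A]]F[AF[A]F[AF[A]]]]F


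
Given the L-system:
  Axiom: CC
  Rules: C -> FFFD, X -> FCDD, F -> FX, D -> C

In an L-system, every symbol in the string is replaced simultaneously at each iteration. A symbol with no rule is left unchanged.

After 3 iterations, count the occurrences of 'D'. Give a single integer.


Step 0: CC  (0 'D')
Step 1: FFFDFFFD  (2 'D')
Step 2: FXFXFXCFXFXFXC  (0 'D')
Step 3: FXFCDDFXFCDDFXFCDDFFFDFXFCDDFXFCDDFXFCDDFFFD  (14 'D')

Answer: 14


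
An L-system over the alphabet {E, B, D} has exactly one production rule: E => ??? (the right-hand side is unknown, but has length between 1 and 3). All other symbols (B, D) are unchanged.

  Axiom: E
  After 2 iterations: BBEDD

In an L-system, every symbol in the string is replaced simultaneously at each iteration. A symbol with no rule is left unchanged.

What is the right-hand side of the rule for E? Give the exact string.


Answer: BED

Derivation:
Trying E => BED:
  Step 0: E
  Step 1: BED
  Step 2: BBEDD
Matches the given result.


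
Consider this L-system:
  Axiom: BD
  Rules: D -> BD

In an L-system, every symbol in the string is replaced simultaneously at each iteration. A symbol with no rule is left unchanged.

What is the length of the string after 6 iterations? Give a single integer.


Step 0: length = 2
Step 1: length = 3
Step 2: length = 4
Step 3: length = 5
Step 4: length = 6
Step 5: length = 7
Step 6: length = 8

Answer: 8


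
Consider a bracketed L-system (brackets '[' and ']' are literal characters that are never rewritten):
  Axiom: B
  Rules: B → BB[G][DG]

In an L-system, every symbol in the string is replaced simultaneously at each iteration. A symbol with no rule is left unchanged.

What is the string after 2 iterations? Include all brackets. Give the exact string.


Step 0: B
Step 1: BB[G][DG]
Step 2: BB[G][DG]BB[G][DG][G][DG]

Answer: BB[G][DG]BB[G][DG][G][DG]


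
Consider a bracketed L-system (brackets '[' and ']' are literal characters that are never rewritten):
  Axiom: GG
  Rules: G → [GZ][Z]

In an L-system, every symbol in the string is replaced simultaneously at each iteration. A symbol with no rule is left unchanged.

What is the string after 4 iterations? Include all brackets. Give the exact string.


Answer: [[[[GZ][Z]Z][Z]Z][Z]Z][Z][[[[GZ][Z]Z][Z]Z][Z]Z][Z]

Derivation:
Step 0: GG
Step 1: [GZ][Z][GZ][Z]
Step 2: [[GZ][Z]Z][Z][[GZ][Z]Z][Z]
Step 3: [[[GZ][Z]Z][Z]Z][Z][[[GZ][Z]Z][Z]Z][Z]
Step 4: [[[[GZ][Z]Z][Z]Z][Z]Z][Z][[[[GZ][Z]Z][Z]Z][Z]Z][Z]


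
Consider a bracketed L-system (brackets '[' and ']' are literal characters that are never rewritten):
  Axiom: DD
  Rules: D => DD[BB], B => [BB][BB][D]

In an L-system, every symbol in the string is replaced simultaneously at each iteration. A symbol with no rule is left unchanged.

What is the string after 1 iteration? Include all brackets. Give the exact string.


Answer: DD[BB]DD[BB]

Derivation:
Step 0: DD
Step 1: DD[BB]DD[BB]


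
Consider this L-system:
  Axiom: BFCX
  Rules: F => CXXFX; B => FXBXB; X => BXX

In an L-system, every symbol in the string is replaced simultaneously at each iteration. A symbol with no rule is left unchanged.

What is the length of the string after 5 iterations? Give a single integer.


Step 0: length = 4
Step 1: length = 14
Step 2: length = 48
Step 3: length = 172
Step 4: length = 638
Step 5: length = 2394

Answer: 2394


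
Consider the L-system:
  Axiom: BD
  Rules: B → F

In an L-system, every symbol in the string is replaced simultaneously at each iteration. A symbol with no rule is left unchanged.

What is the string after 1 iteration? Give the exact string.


Step 0: BD
Step 1: FD

Answer: FD


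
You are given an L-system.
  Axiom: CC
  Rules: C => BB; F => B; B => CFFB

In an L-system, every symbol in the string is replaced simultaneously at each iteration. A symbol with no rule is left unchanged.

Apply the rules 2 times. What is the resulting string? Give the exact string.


Step 0: CC
Step 1: BBBB
Step 2: CFFBCFFBCFFBCFFB

Answer: CFFBCFFBCFFBCFFB


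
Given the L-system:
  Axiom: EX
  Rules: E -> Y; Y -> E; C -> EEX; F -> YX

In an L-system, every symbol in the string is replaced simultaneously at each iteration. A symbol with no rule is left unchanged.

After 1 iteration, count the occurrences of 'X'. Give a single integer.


Answer: 1

Derivation:
Step 0: EX  (1 'X')
Step 1: YX  (1 'X')


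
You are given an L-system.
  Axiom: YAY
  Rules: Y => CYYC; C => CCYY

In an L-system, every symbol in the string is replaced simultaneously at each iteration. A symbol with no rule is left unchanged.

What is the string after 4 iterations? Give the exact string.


Step 0: YAY
Step 1: CYYCACYYC
Step 2: CCYYCYYCCYYCCCYYACCYYCYYCCYYCCCYY
Step 3: CCYYCCYYCYYCCYYCCCYYCYYCCYYCCCYYCCYYCYYCCYYCCCYYCCYYCCYYCYYCCYYCACCYYCCYYCYYCCYYCCCYYCYYCCYYCCCYYCCYYCYYCCYYCCCYYCCYYCCYYCYYCCYYC
Step 4: CCYYCCYYCYYCCYYCCCYYCCYYCYYCCYYCCCYYCYYCCYYCCCYYCCYYCYYCCYYCCCYYCCYYCCYYCYYCCYYCCCYYCYYCCYYCCCYYCCYYCYYCCYYCCCYYCCYYCCYYCYYCCYYCCCYYCCYYCYYCCYYCCCYYCYYCCYYCCCYYCCYYCYYCCYYCCCYYCCYYCCYYCYYCCYYCCCYYCCYYCYYCCYYCCCYYCCYYCYYCCYYCCCYYCYYCCYYCCCYYCCYYCYYCCYYCCCYYACCYYCCYYCYYCCYYCCCYYCCYYCYYCCYYCCCYYCYYCCYYCCCYYCCYYCYYCCYYCCCYYCCYYCCYYCYYCCYYCCCYYCYYCCYYCCCYYCCYYCYYCCYYCCCYYCCYYCCYYCYYCCYYCCCYYCCYYCYYCCYYCCCYYCYYCCYYCCCYYCCYYCYYCCYYCCCYYCCYYCCYYCYYCCYYCCCYYCCYYCYYCCYYCCCYYCCYYCYYCCYYCCCYYCYYCCYYCCCYYCCYYCYYCCYYCCCYY

Answer: CCYYCCYYCYYCCYYCCCYYCCYYCYYCCYYCCCYYCYYCCYYCCCYYCCYYCYYCCYYCCCYYCCYYCCYYCYYCCYYCCCYYCYYCCYYCCCYYCCYYCYYCCYYCCCYYCCYYCCYYCYYCCYYCCCYYCCYYCYYCCYYCCCYYCYYCCYYCCCYYCCYYCYYCCYYCCCYYCCYYCCYYCYYCCYYCCCYYCCYYCYYCCYYCCCYYCCYYCYYCCYYCCCYYCYYCCYYCCCYYCCYYCYYCCYYCCCYYACCYYCCYYCYYCCYYCCCYYCCYYCYYCCYYCCCYYCYYCCYYCCCYYCCYYCYYCCYYCCCYYCCYYCCYYCYYCCYYCCCYYCYYCCYYCCCYYCCYYCYYCCYYCCCYYCCYYCCYYCYYCCYYCCCYYCCYYCYYCCYYCCCYYCYYCCYYCCCYYCCYYCYYCCYYCCCYYCCYYCCYYCYYCCYYCCCYYCCYYCYYCCYYCCCYYCCYYCYYCCYYCCCYYCYYCCYYCCCYYCCYYCYYCCYYCCCYY


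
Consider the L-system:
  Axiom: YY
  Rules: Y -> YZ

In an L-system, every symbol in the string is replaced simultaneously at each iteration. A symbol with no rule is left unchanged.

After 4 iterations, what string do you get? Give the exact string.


Answer: YZZZZYZZZZ

Derivation:
Step 0: YY
Step 1: YZYZ
Step 2: YZZYZZ
Step 3: YZZZYZZZ
Step 4: YZZZZYZZZZ


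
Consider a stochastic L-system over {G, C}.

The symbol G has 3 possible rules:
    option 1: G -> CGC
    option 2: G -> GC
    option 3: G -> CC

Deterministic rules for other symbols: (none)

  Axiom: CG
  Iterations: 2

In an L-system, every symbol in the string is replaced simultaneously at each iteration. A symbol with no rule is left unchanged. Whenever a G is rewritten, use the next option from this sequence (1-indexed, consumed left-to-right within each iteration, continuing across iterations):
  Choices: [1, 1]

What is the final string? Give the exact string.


Answer: CCCGCC

Derivation:
Step 0: CG
Step 1: CCGC  (used choices [1])
Step 2: CCCGCC  (used choices [1])


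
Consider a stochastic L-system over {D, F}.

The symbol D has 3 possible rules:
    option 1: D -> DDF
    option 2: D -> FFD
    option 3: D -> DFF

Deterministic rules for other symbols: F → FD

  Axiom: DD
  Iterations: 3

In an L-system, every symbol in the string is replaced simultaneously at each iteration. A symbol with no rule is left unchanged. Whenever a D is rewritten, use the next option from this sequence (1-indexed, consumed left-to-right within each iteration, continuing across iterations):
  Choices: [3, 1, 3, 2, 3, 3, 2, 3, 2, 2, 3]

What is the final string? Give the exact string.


Step 0: DD
Step 1: DFFDDF  (used choices [3, 1])
Step 2: DFFFDFDFFDDFFFD  (used choices [3, 2, 3])
Step 3: DFFFDFDFDFFDFDDFFFDFDFFDFFDFDFDFDDFF  (used choices [3, 2, 3, 2, 2, 3])

Answer: DFFFDFDFDFFDFDDFFFDFDFFDFFDFDFDFDDFF


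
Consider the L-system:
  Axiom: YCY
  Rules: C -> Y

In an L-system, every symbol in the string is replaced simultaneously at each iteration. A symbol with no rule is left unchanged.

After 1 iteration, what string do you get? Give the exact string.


Answer: YYY

Derivation:
Step 0: YCY
Step 1: YYY


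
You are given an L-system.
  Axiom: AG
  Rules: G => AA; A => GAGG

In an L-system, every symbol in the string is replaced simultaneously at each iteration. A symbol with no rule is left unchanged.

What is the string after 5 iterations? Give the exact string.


Step 0: AG
Step 1: GAGGAA
Step 2: AAGAGGAAAAGAGGGAGG
Step 3: GAGGGAGGAAGAGGAAAAGAGGGAGGGAGGGAGGAAGAGGAAAAAAGAGGAAAA
Step 4: AAGAGGAAAAAAGAGGAAAAGAGGGAGGAAGAGGAAAAGAGGGAGGGAGGGAGGAAGAGGAAAAAAGAGGAAAAAAGAGGAAAAAAGAGGAAAAGAGGGAGGAAGAGGAAAAGAGGGAGGGAGGGAGGGAGGGAGGAAGAGGAAAAGAGGGAGGGAGGGAGG
Step 5: GAGGGAGGAAGAGGAAAAGAGGGAGGGAGGGAGGGAGGGAGGAAGAGGAAAAGAGGGAGGGAGGGAGGAAGAGGAAAAAAGAGGAAAAGAGGGAGGAAGAGGAAAAGAGGGAGGGAGGGAGGAAGAGGAAAAAAGAGGAAAAAAGAGGAAAAAAGAGGAAAAGAGGGAGGAAGAGGAAAAGAGGGAGGGAGGGAGGGAGGGAGGAAGAGGAAAAGAGGGAGGGAGGGAGGGAGGGAGGAAGAGGAAAAGAGGGAGGGAGGGAGGGAGGGAGGAAGAGGAAAAGAGGGAGGGAGGGAGGAAGAGGAAAAAAGAGGAAAAGAGGGAGGAAGAGGAAAAGAGGGAGGGAGGGAGGAAGAGGAAAAAAGAGGAAAAAAGAGGAAAAAAGAGGAAAAAAGAGGAAAAAAGAGGAAAAGAGGGAGGAAGAGGAAAAGAGGGAGGGAGGGAGGAAGAGGAAAAAAGAGGAAAAAAGAGGAAAAAAGAGGAAAA

Answer: GAGGGAGGAAGAGGAAAAGAGGGAGGGAGGGAGGGAGGGAGGAAGAGGAAAAGAGGGAGGGAGGGAGGAAGAGGAAAAAAGAGGAAAAGAGGGAGGAAGAGGAAAAGAGGGAGGGAGGGAGGAAGAGGAAAAAAGAGGAAAAAAGAGGAAAAAAGAGGAAAAGAGGGAGGAAGAGGAAAAGAGGGAGGGAGGGAGGGAGGGAGGAAGAGGAAAAGAGGGAGGGAGGGAGGGAGGGAGGAAGAGGAAAAGAGGGAGGGAGGGAGGGAGGGAGGAAGAGGAAAAGAGGGAGGGAGGGAGGAAGAGGAAAAAAGAGGAAAAGAGGGAGGAAGAGGAAAAGAGGGAGGGAGGGAGGAAGAGGAAAAAAGAGGAAAAAAGAGGAAAAAAGAGGAAAAAAGAGGAAAAAAGAGGAAAAGAGGGAGGAAGAGGAAAAGAGGGAGGGAGGGAGGAAGAGGAAAAAAGAGGAAAAAAGAGGAAAAAAGAGGAAAA


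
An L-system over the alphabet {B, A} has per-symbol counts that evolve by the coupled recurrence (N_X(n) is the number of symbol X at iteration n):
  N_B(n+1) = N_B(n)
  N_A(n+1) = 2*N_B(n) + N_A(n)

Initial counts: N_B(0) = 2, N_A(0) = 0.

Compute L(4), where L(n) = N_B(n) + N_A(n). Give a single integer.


Answer: 18

Derivation:
Step 0: N_B=2, N_A=0, L=2
Step 1: N_B=2, N_A=4, L=6
Step 2: N_B=2, N_A=8, L=10
Step 3: N_B=2, N_A=12, L=14
Step 4: N_B=2, N_A=16, L=18


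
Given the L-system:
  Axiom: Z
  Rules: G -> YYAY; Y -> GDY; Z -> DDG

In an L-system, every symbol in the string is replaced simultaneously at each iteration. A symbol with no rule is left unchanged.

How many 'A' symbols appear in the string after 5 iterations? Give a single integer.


Step 0: Z  (0 'A')
Step 1: DDG  (0 'A')
Step 2: DDYYAY  (1 'A')
Step 3: DDGDYGDYAGDY  (1 'A')
Step 4: DDYYAYDGDYYYAYDGDYAYYAYDGDY  (4 'A')
Step 5: DDGDYGDYAGDYDYYAYDGDYGDYGDYAGDYDYYAYDGDYAGDYGDYAGDYDYYAYDGDY  (7 'A')

Answer: 7


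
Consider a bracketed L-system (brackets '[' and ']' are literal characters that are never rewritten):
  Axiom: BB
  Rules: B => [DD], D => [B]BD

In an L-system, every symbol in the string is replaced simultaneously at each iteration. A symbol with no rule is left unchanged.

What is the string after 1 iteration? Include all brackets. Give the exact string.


Answer: [DD][DD]

Derivation:
Step 0: BB
Step 1: [DD][DD]


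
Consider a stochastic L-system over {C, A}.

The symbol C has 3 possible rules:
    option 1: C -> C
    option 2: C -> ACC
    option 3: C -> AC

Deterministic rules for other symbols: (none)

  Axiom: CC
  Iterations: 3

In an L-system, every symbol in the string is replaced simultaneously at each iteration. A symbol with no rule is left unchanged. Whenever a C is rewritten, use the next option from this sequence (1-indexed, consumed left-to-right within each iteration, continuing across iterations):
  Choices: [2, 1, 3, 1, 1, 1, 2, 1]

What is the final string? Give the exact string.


Answer: AACACCC

Derivation:
Step 0: CC
Step 1: ACCC  (used choices [2, 1])
Step 2: AACCC  (used choices [3, 1, 1])
Step 3: AACACCC  (used choices [1, 2, 1])


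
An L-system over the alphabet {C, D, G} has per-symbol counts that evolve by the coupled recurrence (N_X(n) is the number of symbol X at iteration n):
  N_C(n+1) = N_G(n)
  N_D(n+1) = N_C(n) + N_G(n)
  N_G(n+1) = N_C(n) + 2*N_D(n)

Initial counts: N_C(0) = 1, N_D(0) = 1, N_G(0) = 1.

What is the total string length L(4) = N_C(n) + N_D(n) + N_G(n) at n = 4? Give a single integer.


Step 0: N_C=1, N_D=1, N_G=1, L=3
Step 1: N_C=1, N_D=2, N_G=3, L=6
Step 2: N_C=3, N_D=4, N_G=5, L=12
Step 3: N_C=5, N_D=8, N_G=11, L=24
Step 4: N_C=11, N_D=16, N_G=21, L=48

Answer: 48
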